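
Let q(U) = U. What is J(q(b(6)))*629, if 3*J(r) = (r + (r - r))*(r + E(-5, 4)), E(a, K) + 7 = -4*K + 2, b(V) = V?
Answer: -18870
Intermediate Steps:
E(a, K) = -5 - 4*K (E(a, K) = -7 + (-4*K + 2) = -7 + (2 - 4*K) = -5 - 4*K)
J(r) = r*(-21 + r)/3 (J(r) = ((r + (r - r))*(r + (-5 - 4*4)))/3 = ((r + 0)*(r + (-5 - 16)))/3 = (r*(r - 21))/3 = (r*(-21 + r))/3 = r*(-21 + r)/3)
J(q(b(6)))*629 = ((1/3)*6*(-21 + 6))*629 = ((1/3)*6*(-15))*629 = -30*629 = -18870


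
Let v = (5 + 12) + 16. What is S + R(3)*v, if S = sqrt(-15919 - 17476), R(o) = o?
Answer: 99 + I*sqrt(33395) ≈ 99.0 + 182.74*I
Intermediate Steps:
S = I*sqrt(33395) (S = sqrt(-33395) = I*sqrt(33395) ≈ 182.74*I)
v = 33 (v = 17 + 16 = 33)
S + R(3)*v = I*sqrt(33395) + 3*33 = I*sqrt(33395) + 99 = 99 + I*sqrt(33395)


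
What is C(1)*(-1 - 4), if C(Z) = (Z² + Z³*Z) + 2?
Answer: -20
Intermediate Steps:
C(Z) = 2 + Z² + Z⁴ (C(Z) = (Z² + Z⁴) + 2 = 2 + Z² + Z⁴)
C(1)*(-1 - 4) = (2 + 1² + 1⁴)*(-1 - 4) = (2 + 1 + 1)*(-5) = 4*(-5) = -20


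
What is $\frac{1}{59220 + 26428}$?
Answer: $\frac{1}{85648} \approx 1.1676 \cdot 10^{-5}$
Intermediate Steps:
$\frac{1}{59220 + 26428} = \frac{1}{85648}$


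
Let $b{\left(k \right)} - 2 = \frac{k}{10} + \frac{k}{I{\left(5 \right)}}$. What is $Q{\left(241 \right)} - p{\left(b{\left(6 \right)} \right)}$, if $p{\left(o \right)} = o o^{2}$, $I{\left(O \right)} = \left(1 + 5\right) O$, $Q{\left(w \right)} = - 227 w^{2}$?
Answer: $- \frac{1648051119}{125} \approx -1.3184 \cdot 10^{7}$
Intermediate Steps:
$I{\left(O \right)} = 6 O$
$b{\left(k \right)} = 2 + \frac{2 k}{15}$ ($b{\left(k \right)} = 2 + \left(\frac{k}{10} + \frac{k}{6 \cdot 5}\right) = 2 + \left(k \frac{1}{10} + \frac{k}{30}\right) = 2 + \left(\frac{k}{10} + k \frac{1}{30}\right) = 2 + \left(\frac{k}{10} + \frac{k}{30}\right) = 2 + \frac{2 k}{15}$)
$p{\left(o \right)} = o^{3}$
$Q{\left(241 \right)} - p{\left(b{\left(6 \right)} \right)} = - 227 \cdot 241^{2} - \left(2 + \frac{2}{15} \cdot 6\right)^{3} = \left(-227\right) 58081 - \left(2 + \frac{4}{5}\right)^{3} = -13184387 - \left(\frac{14}{5}\right)^{3} = -13184387 - \frac{2744}{125} = - \frac{1648051119}{125}$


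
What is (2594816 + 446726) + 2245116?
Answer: 5286658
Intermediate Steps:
(2594816 + 446726) + 2245116 = 3041542 + 2245116 = 5286658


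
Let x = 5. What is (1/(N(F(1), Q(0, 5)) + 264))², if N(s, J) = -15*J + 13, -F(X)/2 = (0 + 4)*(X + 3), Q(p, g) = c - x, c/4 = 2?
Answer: 1/53824 ≈ 1.8579e-5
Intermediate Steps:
c = 8 (c = 4*2 = 8)
Q(p, g) = 3 (Q(p, g) = 8 - 1*5 = 8 - 5 = 3)
F(X) = -24 - 8*X (F(X) = -2*(0 + 4)*(X + 3) = -8*(3 + X) = -2*(12 + 4*X) = -24 - 8*X)
N(s, J) = 13 - 15*J
(1/(N(F(1), Q(0, 5)) + 264))² = (1/((13 - 15*3) + 264))² = (1/((13 - 45) + 264))² = (1/(-32 + 264))² = (1/232)² = 1/53824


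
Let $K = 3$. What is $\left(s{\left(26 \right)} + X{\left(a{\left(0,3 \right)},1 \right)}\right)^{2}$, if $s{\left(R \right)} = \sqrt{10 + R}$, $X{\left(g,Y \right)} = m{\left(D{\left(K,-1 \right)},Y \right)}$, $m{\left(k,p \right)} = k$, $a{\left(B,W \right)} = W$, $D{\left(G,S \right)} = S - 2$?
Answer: $9$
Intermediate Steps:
$D{\left(G,S \right)} = -2 + S$
$X{\left(g,Y \right)} = -3$ ($X{\left(g,Y \right)} = -2 - 1 = -3$)
$\left(s{\left(26 \right)} + X{\left(a{\left(0,3 \right)},1 \right)}\right)^{2} = \left(\sqrt{10 + 26} - 3\right)^{2} = \left(\sqrt{36} - 3\right)^{2} = \left(6 - 3\right)^{2} = 3^{2} = 9$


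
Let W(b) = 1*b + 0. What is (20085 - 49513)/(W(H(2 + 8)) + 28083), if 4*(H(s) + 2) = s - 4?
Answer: -58856/56165 ≈ -1.0479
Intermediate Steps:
H(s) = -3 + s/4 (H(s) = -2 + (s - 4)/4 = -2 + (-4 + s)/4 = -2 + (-1 + s/4) = -3 + s/4)
W(b) = b (W(b) = b + 0 = b)
(20085 - 49513)/(W(H(2 + 8)) + 28083) = (20085 - 49513)/((-3 + (2 + 8)/4) + 28083) = -29428/((-3 + (¼)*10) + 28083) = -29428/((-3 + 5/2) + 28083) = -29428/(-½ + 28083) = -29428/56165/2 = -29428*2/56165 = -58856/56165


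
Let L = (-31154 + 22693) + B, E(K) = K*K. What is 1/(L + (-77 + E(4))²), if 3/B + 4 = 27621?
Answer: -27617/130904577 ≈ -0.00021097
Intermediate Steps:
B = 3/27617 (B = 3/(-4 + 27621) = 3/27617 ≈ 0.00010863)
E(K) = K²
L = -233667434/27617 (L = (-31154 + 22693) + 3/27617 = -8461 + 3/27617 = -233667434/27617 ≈ -8461.0)
1/(L + (-77 + E(4))²) = 1/(-233667434/27617 + (-77 + 4²)²) = 1/(-233667434/27617 + (-77 + 16)²) = 1/(-233667434/27617 + (-61)²) = 1/(-233667434/27617 + 3721) = 1/(-130904577/27617) = -27617/130904577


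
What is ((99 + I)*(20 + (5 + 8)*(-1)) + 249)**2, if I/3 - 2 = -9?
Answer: 632025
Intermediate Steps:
I = -21 (I = 6 + 3*(-9) = 6 - 27 = -21)
((99 + I)*(20 + (5 + 8)*(-1)) + 249)**2 = ((99 - 21)*(20 + (5 + 8)*(-1)) + 249)**2 = (78*(20 + 13*(-1)) + 249)**2 = (78*(20 - 13) + 249)**2 = (78*7 + 249)**2 = (546 + 249)**2 = 795**2 = 632025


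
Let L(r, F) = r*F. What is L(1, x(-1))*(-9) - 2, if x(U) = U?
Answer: 7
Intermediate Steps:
L(r, F) = F*r
L(1, x(-1))*(-9) - 2 = -1*1*(-9) - 2 = -1*(-9) - 2 = 9 - 2 = 7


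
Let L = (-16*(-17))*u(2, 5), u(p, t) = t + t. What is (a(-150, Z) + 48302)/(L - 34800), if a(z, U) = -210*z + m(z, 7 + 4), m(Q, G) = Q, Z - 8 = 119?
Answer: -19913/8020 ≈ -2.4829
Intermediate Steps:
Z = 127 (Z = 8 + 119 = 127)
u(p, t) = 2*t
a(z, U) = -209*z (a(z, U) = -210*z + z = -209*z)
L = 2720 (L = (-16*(-17))*(2*5) = 272*10 = 2720)
(a(-150, Z) + 48302)/(L - 34800) = (-209*(-150) + 48302)/(2720 - 34800) = (31350 + 48302)/(-32080) = 79652*(-1/32080) = -19913/8020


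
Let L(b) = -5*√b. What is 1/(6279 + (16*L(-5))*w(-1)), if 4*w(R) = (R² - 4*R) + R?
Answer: 6279/39457841 + 80*I*√5/39457841 ≈ 0.00015913 + 4.5336e-6*I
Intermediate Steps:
w(R) = -3*R/4 + R²/4 (w(R) = ((R² - 4*R) + R)/4 = (R² - 3*R)/4 = -3*R/4 + R²/4)
1/(6279 + (16*L(-5))*w(-1)) = 1/(6279 + (16*(-5*I*√5))*((¼)*(-1)*(-3 - 1))) = 1/(6279 + (16*(-5*I*√5))*((¼)*(-1)*(-4))) = 1/(6279 + (16*(-5*I*√5))*1) = 1/(6279 - 80*I*√5*1) = 1/(6279 - 80*I*√5)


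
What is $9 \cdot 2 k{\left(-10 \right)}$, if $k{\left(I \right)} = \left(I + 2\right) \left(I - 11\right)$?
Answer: $3024$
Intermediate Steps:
$k{\left(I \right)} = \left(-11 + I\right) \left(2 + I\right)$ ($k{\left(I \right)} = \left(2 + I\right) \left(-11 + I\right) = \left(-11 + I\right) \left(2 + I\right)$)
$9 \cdot 2 k{\left(-10 \right)} = 9 \cdot 2 \left(-22 + \left(-10\right)^{2} - -90\right) = 18 \left(-22 + 100 + 90\right) = 18 \cdot 168 = 3024$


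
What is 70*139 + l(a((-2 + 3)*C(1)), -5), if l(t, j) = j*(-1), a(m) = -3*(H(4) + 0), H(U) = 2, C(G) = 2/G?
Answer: 9735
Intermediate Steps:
a(m) = -6 (a(m) = -3*(2 + 0) = -3*2 = -6)
l(t, j) = -j
70*139 + l(a((-2 + 3)*C(1)), -5) = 70*139 - 1*(-5) = 9730 + 5 = 9735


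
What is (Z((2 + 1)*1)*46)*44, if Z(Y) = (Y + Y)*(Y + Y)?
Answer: 72864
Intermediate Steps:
Z(Y) = 4*Y**2 (Z(Y) = (2*Y)*(2*Y) = 4*Y**2)
(Z((2 + 1)*1)*46)*44 = ((4*((2 + 1)*1)**2)*46)*44 = ((4*(3*1)**2)*46)*44 = ((4*3**2)*46)*44 = ((4*9)*46)*44 = (36*46)*44 = 1656*44 = 72864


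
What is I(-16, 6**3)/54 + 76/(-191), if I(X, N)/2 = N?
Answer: 1452/191 ≈ 7.6021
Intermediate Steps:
I(X, N) = 2*N
I(-16, 6**3)/54 + 76/(-191) = (2*6**3)/54 + 76/(-191) = (2*216)*(1/54) + 76*(-1/191) = 432*(1/54) - 76/191 = 8 - 76/191 = 1452/191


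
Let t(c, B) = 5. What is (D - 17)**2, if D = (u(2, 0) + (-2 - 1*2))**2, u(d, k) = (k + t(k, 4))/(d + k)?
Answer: 3481/16 ≈ 217.56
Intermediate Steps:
u(d, k) = (5 + k)/(d + k) (u(d, k) = (k + 5)/(d + k) = (5 + k)/(d + k))
D = 9/4 (D = ((5 + 0)/(2 + 0) + (-2 - 1*2))**2 = (5/2 + (-2 - 2))**2 = ((1/2)*5 - 4)**2 = (5/2 - 4)**2 = (-3/2)**2 = 9/4 ≈ 2.2500)
(D - 17)**2 = (9/4 - 17)**2 = (-59/4)**2 = 3481/16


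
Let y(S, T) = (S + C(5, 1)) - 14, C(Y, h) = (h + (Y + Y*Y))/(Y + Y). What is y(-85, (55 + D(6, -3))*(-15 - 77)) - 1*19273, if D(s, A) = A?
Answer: -193689/10 ≈ -19369.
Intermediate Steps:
C(Y, h) = (Y + h + Y**2)/(2*Y) (C(Y, h) = (h + (Y + Y**2))/((2*Y)) = (Y + h + Y**2)*(1/(2*Y)) = (Y + h + Y**2)/(2*Y))
y(S, T) = -109/10 + S (y(S, T) = (S + (1/2)*(1 + 5*(1 + 5))/5) - 14 = (S + (1/2)*(1/5)*(1 + 5*6)) - 14 = (S + (1/2)*(1/5)*(1 + 30)) - 14 = (S + (1/2)*(1/5)*31) - 14 = (S + 31/10) - 14 = (31/10 + S) - 14 = -109/10 + S)
y(-85, (55 + D(6, -3))*(-15 - 77)) - 1*19273 = (-109/10 - 85) - 1*19273 = -959/10 - 19273 = -193689/10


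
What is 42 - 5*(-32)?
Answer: 202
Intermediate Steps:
42 - 5*(-32) = 42 + 160 = 202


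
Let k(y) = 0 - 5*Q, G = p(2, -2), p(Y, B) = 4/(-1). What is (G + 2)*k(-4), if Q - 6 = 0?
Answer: 60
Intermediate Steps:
Q = 6 (Q = 6 + 0 = 6)
p(Y, B) = -4 (p(Y, B) = 4*(-1) = -4)
G = -4
k(y) = -30 (k(y) = 0 - 5*6 = 0 - 30 = -30)
(G + 2)*k(-4) = (-4 + 2)*(-30) = -2*(-30) = 60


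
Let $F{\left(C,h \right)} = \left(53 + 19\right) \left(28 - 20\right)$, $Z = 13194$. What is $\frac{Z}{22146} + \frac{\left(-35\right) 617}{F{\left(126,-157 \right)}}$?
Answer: $- \frac{78440521}{2126016} \approx -36.896$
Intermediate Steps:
$F{\left(C,h \right)} = 576$ ($F{\left(C,h \right)} = 72 \cdot 8 = 576$)
$\frac{Z}{22146} + \frac{\left(-35\right) 617}{F{\left(126,-157 \right)}} = \frac{13194}{22146} + \frac{\left(-35\right) 617}{576} = 13194 \cdot \frac{1}{22146} - \frac{21595}{576} = \frac{2199}{3691} - \frac{21595}{576} = - \frac{78440521}{2126016}$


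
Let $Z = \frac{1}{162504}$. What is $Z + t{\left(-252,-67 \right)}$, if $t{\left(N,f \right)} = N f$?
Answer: $\frac{2743717537}{162504} \approx 16884.0$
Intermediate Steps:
$Z = \frac{1}{162504} \approx 6.1537 \cdot 10^{-6}$
$Z + t{\left(-252,-67 \right)} = \frac{1}{162504} - -16884 = \frac{1}{162504} + 16884 = \frac{2743717537}{162504}$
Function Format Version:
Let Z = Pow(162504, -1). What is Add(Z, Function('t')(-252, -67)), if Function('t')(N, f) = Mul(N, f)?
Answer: Rational(2743717537, 162504) ≈ 16884.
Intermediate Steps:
Z = Rational(1, 162504) ≈ 6.1537e-6
Add(Z, Function('t')(-252, -67)) = Add(Rational(1, 162504), Mul(-252, -67)) = Add(Rational(1, 162504), 16884) = Rational(2743717537, 162504)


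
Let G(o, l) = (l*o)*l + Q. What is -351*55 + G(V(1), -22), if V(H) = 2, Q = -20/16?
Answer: -73353/4 ≈ -18338.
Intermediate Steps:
Q = -5/4 (Q = -20*1/16 = -5/4 ≈ -1.2500)
G(o, l) = -5/4 + o*l**2 (G(o, l) = (l*o)*l - 5/4 = o*l**2 - 5/4 = -5/4 + o*l**2)
-351*55 + G(V(1), -22) = -351*55 + (-5/4 + 2*(-22)**2) = -19305 + (-5/4 + 2*484) = -19305 + (-5/4 + 968) = -19305 + 3867/4 = -73353/4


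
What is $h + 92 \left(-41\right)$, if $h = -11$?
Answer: $-3783$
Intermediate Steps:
$h + 92 \left(-41\right) = -11 + 92 \left(-41\right) = -11 - 3772 = -3783$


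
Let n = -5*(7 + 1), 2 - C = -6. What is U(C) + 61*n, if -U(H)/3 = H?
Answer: -2464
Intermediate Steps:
C = 8 (C = 2 - 1*(-6) = 2 + 6 = 8)
n = -40 (n = -5*8 = -40)
U(H) = -3*H
U(C) + 61*n = -3*8 + 61*(-40) = -24 - 2440 = -2464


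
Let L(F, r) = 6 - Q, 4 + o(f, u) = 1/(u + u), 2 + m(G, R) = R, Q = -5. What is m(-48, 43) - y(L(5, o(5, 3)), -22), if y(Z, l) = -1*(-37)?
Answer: 4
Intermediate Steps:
m(G, R) = -2 + R
o(f, u) = -4 + 1/(2*u) (o(f, u) = -4 + 1/(u + u) = -4 + 1/(2*u))
L(F, r) = 11 (L(F, r) = 6 - 1*(-5) = 6 + 5 = 11)
y(Z, l) = 37
m(-48, 43) - y(L(5, o(5, 3)), -22) = (-2 + 43) - 1*37 = 41 - 37 = 4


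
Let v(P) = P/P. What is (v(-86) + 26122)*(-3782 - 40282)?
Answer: -1151083872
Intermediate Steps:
v(P) = 1
(v(-86) + 26122)*(-3782 - 40282) = (1 + 26122)*(-3782 - 40282) = 26123*(-44064) = -1151083872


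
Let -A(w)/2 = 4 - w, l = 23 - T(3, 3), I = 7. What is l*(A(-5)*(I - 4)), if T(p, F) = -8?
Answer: -1674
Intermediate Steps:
l = 31 (l = 23 - 1*(-8) = 23 + 8 = 31)
A(w) = -8 + 2*w (A(w) = -2*(4 - w) = -8 + 2*w)
l*(A(-5)*(I - 4)) = 31*((-8 + 2*(-5))*(7 - 4)) = 31*((-8 - 10)*3) = 31*(-18*3) = 31*(-54) = -1674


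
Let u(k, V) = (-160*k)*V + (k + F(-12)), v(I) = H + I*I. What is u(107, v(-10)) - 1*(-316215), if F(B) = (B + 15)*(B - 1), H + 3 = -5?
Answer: -1258757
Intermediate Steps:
H = -8 (H = -3 - 5 = -8)
v(I) = -8 + I**2 (v(I) = -8 + I*I = -8 + I**2)
F(B) = (-1 + B)*(15 + B) (F(B) = (15 + B)*(-1 + B) = (-1 + B)*(15 + B))
u(k, V) = -39 + k - 160*V*k (u(k, V) = (-160*k)*V + (k + (-15 + (-12)**2 + 14*(-12))) = -160*V*k + (k + (-15 + 144 - 168)) = -160*V*k + (k - 39) = -160*V*k + (-39 + k) = -39 + k - 160*V*k)
u(107, v(-10)) - 1*(-316215) = (-39 + 107 - 160*(-8 + (-10)**2)*107) - 1*(-316215) = (-39 + 107 - 160*(-8 + 100)*107) + 316215 = (-39 + 107 - 160*92*107) + 316215 = (-39 + 107 - 1575040) + 316215 = -1574972 + 316215 = -1258757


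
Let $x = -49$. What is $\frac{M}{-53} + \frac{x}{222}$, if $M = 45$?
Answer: $- \frac{12587}{11766} \approx -1.0698$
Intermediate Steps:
$\frac{M}{-53} + \frac{x}{222} = \frac{45}{-53} - \frac{49}{222} = 45 \left(- \frac{1}{53}\right) - \frac{49}{222} = - \frac{45}{53} - \frac{49}{222} = - \frac{12587}{11766}$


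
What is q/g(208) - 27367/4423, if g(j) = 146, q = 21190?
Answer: 44863894/322879 ≈ 138.95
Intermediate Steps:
q/g(208) - 27367/4423 = 21190/146 - 27367/4423 = 21190*(1/146) - 27367*1/4423 = 10595/73 - 27367/4423 = 44863894/322879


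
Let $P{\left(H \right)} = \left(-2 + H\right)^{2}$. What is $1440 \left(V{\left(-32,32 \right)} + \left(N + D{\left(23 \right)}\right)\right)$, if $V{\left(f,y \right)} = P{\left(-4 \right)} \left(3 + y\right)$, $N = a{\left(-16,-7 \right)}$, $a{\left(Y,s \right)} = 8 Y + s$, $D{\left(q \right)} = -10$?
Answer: $1605600$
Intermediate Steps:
$a{\left(Y,s \right)} = s + 8 Y$
$N = -135$ ($N = -7 + 8 \left(-16\right) = -7 - 128 = -135$)
$V{\left(f,y \right)} = 108 + 36 y$ ($V{\left(f,y \right)} = \left(-2 - 4\right)^{2} \left(3 + y\right) = \left(-6\right)^{2} \left(3 + y\right) = 36 \left(3 + y\right) = 108 + 36 y$)
$1440 \left(V{\left(-32,32 \right)} + \left(N + D{\left(23 \right)}\right)\right) = 1440 \left(\left(108 + 36 \cdot 32\right) - 145\right) = 1440 \left(\left(108 + 1152\right) - 145\right) = 1440 \left(1260 - 145\right) = 1440 \cdot 1115 = 1605600$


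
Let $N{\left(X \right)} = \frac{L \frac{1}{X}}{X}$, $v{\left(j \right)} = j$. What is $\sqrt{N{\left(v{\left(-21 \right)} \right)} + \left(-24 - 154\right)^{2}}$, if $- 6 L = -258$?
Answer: $\frac{\sqrt{13972687}}{21} \approx 178.0$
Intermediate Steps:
$L = 43$ ($L = \left(- \frac{1}{6}\right) \left(-258\right) = 43$)
$N{\left(X \right)} = \frac{43}{X^{2}}$ ($N{\left(X \right)} = \frac{43 \frac{1}{X}}{X} = \frac{43}{X^{2}}$)
$\sqrt{N{\left(v{\left(-21 \right)} \right)} + \left(-24 - 154\right)^{2}} = \sqrt{\frac{43}{441} + \left(-24 - 154\right)^{2}} = \sqrt{43 \cdot \frac{1}{441} + \left(-178\right)^{2}} = \sqrt{\frac{43}{441} + 31684} = \sqrt{\frac{13972687}{441}} = \frac{\sqrt{13972687}}{21}$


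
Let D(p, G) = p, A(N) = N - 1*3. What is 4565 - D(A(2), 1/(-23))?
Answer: 4566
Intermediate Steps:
A(N) = -3 + N (A(N) = N - 3 = -3 + N)
4565 - D(A(2), 1/(-23)) = 4565 - (-3 + 2) = 4565 - 1*(-1) = 4565 + 1 = 4566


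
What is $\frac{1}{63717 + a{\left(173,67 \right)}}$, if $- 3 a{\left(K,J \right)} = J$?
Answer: $\frac{3}{191084} \approx 1.57 \cdot 10^{-5}$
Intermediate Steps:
$a{\left(K,J \right)} = - \frac{J}{3}$
$\frac{1}{63717 + a{\left(173,67 \right)}} = \frac{1}{63717 - \frac{67}{3}} = \frac{1}{\frac{191084}{3}} = \frac{3}{191084}$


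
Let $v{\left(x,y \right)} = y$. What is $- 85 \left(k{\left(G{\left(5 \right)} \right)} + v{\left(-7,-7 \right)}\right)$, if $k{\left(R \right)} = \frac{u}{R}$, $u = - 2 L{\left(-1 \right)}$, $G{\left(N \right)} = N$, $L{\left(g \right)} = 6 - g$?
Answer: $833$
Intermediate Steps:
$u = -14$ ($u = - 2 \left(6 - -1\right) = - 2 \left(6 + 1\right) = \left(-2\right) 7 = -14$)
$k{\left(R \right)} = - \frac{14}{R}$
$- 85 \left(k{\left(G{\left(5 \right)} \right)} + v{\left(-7,-7 \right)}\right) = - 85 \left(- \frac{14}{5} - 7\right) = \left(-85\right) \left(- \frac{49}{5}\right) = 833$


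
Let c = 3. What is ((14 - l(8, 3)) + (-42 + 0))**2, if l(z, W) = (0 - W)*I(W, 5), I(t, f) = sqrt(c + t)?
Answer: 838 - 168*sqrt(6) ≈ 426.49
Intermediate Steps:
I(t, f) = sqrt(3 + t)
l(z, W) = -W*sqrt(3 + W) (l(z, W) = (0 - W)*sqrt(3 + W) = (-W)*sqrt(3 + W) = -W*sqrt(3 + W))
((14 - l(8, 3)) + (-42 + 0))**2 = ((14 - (-1)*3*sqrt(3 + 3)) + (-42 + 0))**2 = ((14 - (-1)*3*sqrt(6)) - 42)**2 = ((14 - (-3)*sqrt(6)) - 42)**2 = ((14 + 3*sqrt(6)) - 42)**2 = (-28 + 3*sqrt(6))**2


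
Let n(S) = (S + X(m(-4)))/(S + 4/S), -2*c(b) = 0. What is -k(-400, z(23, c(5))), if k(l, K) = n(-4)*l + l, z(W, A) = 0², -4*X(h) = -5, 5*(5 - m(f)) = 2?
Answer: 620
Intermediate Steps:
m(f) = 23/5 (m(f) = 5 - ⅕*2 = 5 - ⅖ = 23/5)
X(h) = 5/4 (X(h) = -¼*(-5) = 5/4)
c(b) = 0 (c(b) = -½*0 = 0)
z(W, A) = 0
n(S) = (5/4 + S)/(S + 4/S) (n(S) = (S + 5/4)/(S + 4/S) = (5/4 + S)/(S + 4/S))
k(l, K) = 31*l/20 (k(l, K) = ((¼)*(-4)*(5 + 4*(-4))/(4 + (-4)²))*l + l = ((¼)*(-4)*(5 - 16)/(4 + 16))*l + l = ((¼)*(-4)*(-11)/20)*l + l = ((¼)*(-4)*(1/20)*(-11))*l + l = 11*l/20 + l = 31*l/20)
-k(-400, z(23, c(5))) = -31*(-400)/20 = -1*(-620) = 620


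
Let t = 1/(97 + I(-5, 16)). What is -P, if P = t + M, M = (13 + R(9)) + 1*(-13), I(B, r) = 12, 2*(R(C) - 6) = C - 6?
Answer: -1637/218 ≈ -7.5092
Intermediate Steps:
R(C) = 3 + C/2 (R(C) = 6 + (C - 6)/2 = 6 + (-6 + C)/2 = 6 + (-3 + C/2) = 3 + C/2)
M = 15/2 (M = (13 + (3 + (1/2)*9)) + 1*(-13) = (13 + (3 + 9/2)) - 13 = (13 + 15/2) - 13 = 41/2 - 13 = 15/2 ≈ 7.5000)
t = 1/109 (t = 1/(97 + 12) = 1/109 ≈ 0.0091743)
P = 1637/218 (P = 1/109 + 15/2 = 1637/218 ≈ 7.5092)
-P = -1*1637/218 = -1637/218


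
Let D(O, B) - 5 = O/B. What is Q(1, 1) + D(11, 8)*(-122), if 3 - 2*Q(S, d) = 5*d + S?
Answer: -3117/4 ≈ -779.25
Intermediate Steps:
D(O, B) = 5 + O/B
Q(S, d) = 3/2 - 5*d/2 - S/2 (Q(S, d) = 3/2 - (5*d + S)/2 = 3/2 - (S + 5*d)/2 = 3/2 + (-5*d/2 - S/2) = 3/2 - 5*d/2 - S/2)
Q(1, 1) + D(11, 8)*(-122) = (3/2 - 5/2*1 - ½*1) + (5 + 11/8)*(-122) = (3/2 - 5/2 - ½) + (5 + 11*(⅛))*(-122) = -3/2 + (5 + 11/8)*(-122) = -3/2 + (51/8)*(-122) = -3/2 - 3111/4 = -3117/4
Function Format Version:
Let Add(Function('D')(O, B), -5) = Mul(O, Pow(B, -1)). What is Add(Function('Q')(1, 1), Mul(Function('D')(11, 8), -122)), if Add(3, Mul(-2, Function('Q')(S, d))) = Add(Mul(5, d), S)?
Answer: Rational(-3117, 4) ≈ -779.25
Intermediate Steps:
Function('D')(O, B) = Add(5, Mul(O, Pow(B, -1)))
Function('Q')(S, d) = Add(Rational(3, 2), Mul(Rational(-5, 2), d), Mul(Rational(-1, 2), S)) (Function('Q')(S, d) = Add(Rational(3, 2), Mul(Rational(-1, 2), Add(Mul(5, d), S))) = Add(Rational(3, 2), Mul(Rational(-1, 2), Add(S, Mul(5, d)))) = Add(Rational(3, 2), Add(Mul(Rational(-5, 2), d), Mul(Rational(-1, 2), S))) = Add(Rational(3, 2), Mul(Rational(-5, 2), d), Mul(Rational(-1, 2), S)))
Add(Function('Q')(1, 1), Mul(Function('D')(11, 8), -122)) = Add(Add(Rational(3, 2), Mul(Rational(-5, 2), 1), Mul(Rational(-1, 2), 1)), Mul(Add(5, Mul(11, Pow(8, -1))), -122)) = Add(Add(Rational(3, 2), Rational(-5, 2), Rational(-1, 2)), Mul(Add(5, Mul(11, Rational(1, 8))), -122)) = Add(Rational(-3, 2), Mul(Add(5, Rational(11, 8)), -122)) = Add(Rational(-3, 2), Mul(Rational(51, 8), -122)) = Add(Rational(-3, 2), Rational(-3111, 4)) = Rational(-3117, 4)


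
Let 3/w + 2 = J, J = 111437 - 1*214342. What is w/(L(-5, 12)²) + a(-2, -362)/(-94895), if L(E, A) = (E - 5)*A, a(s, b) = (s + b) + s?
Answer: 36157384541/9374745374400 ≈ 0.0038569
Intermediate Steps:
a(s, b) = b + 2*s (a(s, b) = (b + s) + s = b + 2*s)
L(E, A) = A*(-5 + E) (L(E, A) = (-5 + E)*A = A*(-5 + E))
J = -102905 (J = 111437 - 214342 = -102905)
w = -3/102907 (w = 3/(-2 - 102905) = 3/(-102907) = 3*(-1/102907) = -3/102907 ≈ -2.9153e-5)
w/(L(-5, 12)²) + a(-2, -362)/(-94895) = -3*1/(144*(-5 - 5)²)/102907 + (-362 + 2*(-2))/(-94895) = -3/(102907*((12*(-10))²)) + (-362 - 4)*(-1/94895) = -3/(102907*((-120)²)) - 366*(-1/94895) = -3/102907/14400 + 366/94895 = -3/102907*1/14400 + 366/94895 = -1/493953600 + 366/94895 = 36157384541/9374745374400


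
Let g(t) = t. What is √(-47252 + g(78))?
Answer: I*√47174 ≈ 217.2*I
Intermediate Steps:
√(-47252 + g(78)) = √(-47252 + 78) = √(-47174) = I*√47174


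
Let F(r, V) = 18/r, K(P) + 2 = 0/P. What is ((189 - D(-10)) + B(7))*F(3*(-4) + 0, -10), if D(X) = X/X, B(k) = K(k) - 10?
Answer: -264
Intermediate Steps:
K(P) = -2 (K(P) = -2 + 0/P = -2 + 0 = -2)
B(k) = -12 (B(k) = -2 - 10 = -12)
D(X) = 1
((189 - D(-10)) + B(7))*F(3*(-4) + 0, -10) = ((189 - 1*1) - 12)*(18/(3*(-4) + 0)) = ((189 - 1) - 12)*(18/(-12 + 0)) = (188 - 12)*(18/(-12)) = 176*(18*(-1/12)) = 176*(-3/2) = -264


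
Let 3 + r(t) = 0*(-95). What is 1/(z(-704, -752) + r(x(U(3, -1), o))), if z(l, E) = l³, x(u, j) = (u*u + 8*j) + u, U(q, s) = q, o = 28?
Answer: -1/348913667 ≈ -2.8660e-9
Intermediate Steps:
x(u, j) = u + u² + 8*j (x(u, j) = (u² + 8*j) + u = u + u² + 8*j)
r(t) = -3 (r(t) = -3 + 0*(-95) = -3 + 0 = -3)
1/(z(-704, -752) + r(x(U(3, -1), o))) = 1/((-704)³ - 3) = 1/(-348913664 - 3) = 1/(-348913667) = -1/348913667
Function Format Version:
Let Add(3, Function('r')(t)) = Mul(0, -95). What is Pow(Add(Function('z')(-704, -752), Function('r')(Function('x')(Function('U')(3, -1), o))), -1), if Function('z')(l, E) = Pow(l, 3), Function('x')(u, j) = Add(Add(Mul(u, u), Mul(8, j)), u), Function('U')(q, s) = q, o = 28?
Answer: Rational(-1, 348913667) ≈ -2.8660e-9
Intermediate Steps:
Function('x')(u, j) = Add(u, Pow(u, 2), Mul(8, j)) (Function('x')(u, j) = Add(Add(Pow(u, 2), Mul(8, j)), u) = Add(u, Pow(u, 2), Mul(8, j)))
Function('r')(t) = -3 (Function('r')(t) = Add(-3, Mul(0, -95)) = Add(-3, 0) = -3)
Pow(Add(Function('z')(-704, -752), Function('r')(Function('x')(Function('U')(3, -1), o))), -1) = Pow(Add(Pow(-704, 3), -3), -1) = Pow(Add(-348913664, -3), -1) = Pow(-348913667, -1) = Rational(-1, 348913667)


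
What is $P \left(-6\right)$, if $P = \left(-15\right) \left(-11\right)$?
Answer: $-990$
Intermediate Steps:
$P = 165$
$P \left(-6\right) = 165 \left(-6\right) = -990$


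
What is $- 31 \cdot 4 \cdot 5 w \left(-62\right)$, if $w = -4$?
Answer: $-153760$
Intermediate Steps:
$- 31 \cdot 4 \cdot 5 w \left(-62\right) = - 31 \cdot 4 \cdot 5 \left(-4\right) \left(-62\right) = - 31 \cdot 20 \left(-4\right) \left(-62\right) = \left(-31\right) \left(-80\right) \left(-62\right) = 2480 \left(-62\right) = -153760$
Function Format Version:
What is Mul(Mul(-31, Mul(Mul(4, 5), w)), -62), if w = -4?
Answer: -153760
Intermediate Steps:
Mul(Mul(-31, Mul(Mul(4, 5), w)), -62) = Mul(Mul(-31, Mul(Mul(4, 5), -4)), -62) = Mul(Mul(-31, Mul(20, -4)), -62) = Mul(Mul(-31, -80), -62) = Mul(2480, -62) = -153760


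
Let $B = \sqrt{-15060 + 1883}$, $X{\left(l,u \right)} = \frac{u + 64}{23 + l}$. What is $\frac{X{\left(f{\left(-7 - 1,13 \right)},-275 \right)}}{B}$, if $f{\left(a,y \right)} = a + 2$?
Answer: $\frac{211 i \sqrt{13177}}{224009} \approx 0.10812 i$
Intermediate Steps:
$f{\left(a,y \right)} = 2 + a$
$X{\left(l,u \right)} = \frac{64 + u}{23 + l}$
$B = i \sqrt{13177}$ ($B = \sqrt{-13177} = i \sqrt{13177} \approx 114.79 i$)
$\frac{X{\left(f{\left(-7 - 1,13 \right)},-275 \right)}}{B} = \frac{\frac{1}{23 + \left(2 - 8\right)} \left(64 - 275\right)}{i \sqrt{13177}} = \frac{1}{23 + \left(2 - 8\right)} \left(-211\right) \left(- \frac{i \sqrt{13177}}{13177}\right) = \frac{1}{23 - 6} \left(-211\right) \left(- \frac{i \sqrt{13177}}{13177}\right) = \frac{1}{17} \left(-211\right) \left(- \frac{i \sqrt{13177}}{13177}\right) = - \frac{211 \left(- \frac{i \sqrt{13177}}{13177}\right)}{17} = \frac{211 i \sqrt{13177}}{224009}$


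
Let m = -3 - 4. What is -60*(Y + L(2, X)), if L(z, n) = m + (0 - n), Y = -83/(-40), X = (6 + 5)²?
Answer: 15111/2 ≈ 7555.5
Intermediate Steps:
X = 121 (X = 11² = 121)
Y = 83/40 (Y = -83*(-1/40) = 83/40 ≈ 2.0750)
m = -7
L(z, n) = -7 - n (L(z, n) = -7 + (0 - n) = -7 - n)
-60*(Y + L(2, X)) = -60*(83/40 + (-7 - 1*121)) = -60*(83/40 + (-7 - 121)) = -60*(83/40 - 128) = -60*(-5037/40) = 15111/2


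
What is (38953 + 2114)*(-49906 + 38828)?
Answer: -454940226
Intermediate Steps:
(38953 + 2114)*(-49906 + 38828) = 41067*(-11078) = -454940226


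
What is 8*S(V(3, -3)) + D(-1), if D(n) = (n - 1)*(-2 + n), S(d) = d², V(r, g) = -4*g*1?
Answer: 1158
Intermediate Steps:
V(r, g) = -4*g
D(n) = (-1 + n)*(-2 + n)
8*S(V(3, -3)) + D(-1) = 8*(-4*(-3))² + (2 + (-1)² - 3*(-1)) = 8*12² + (2 + 1 + 3) = 8*144 + 6 = 1152 + 6 = 1158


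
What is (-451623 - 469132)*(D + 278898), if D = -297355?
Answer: 16994375035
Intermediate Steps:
(-451623 - 469132)*(D + 278898) = (-451623 - 469132)*(-297355 + 278898) = -920755*(-18457) = 16994375035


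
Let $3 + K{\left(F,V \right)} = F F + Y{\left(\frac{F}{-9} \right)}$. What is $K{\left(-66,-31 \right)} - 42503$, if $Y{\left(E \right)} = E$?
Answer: $- \frac{114428}{3} \approx -38143.0$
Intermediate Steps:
$K{\left(F,V \right)} = -3 + F^{2} - \frac{F}{9}$ ($K{\left(F,V \right)} = -3 + \left(F F + \frac{F}{-9}\right) = -3 + \left(F^{2} + F \left(- \frac{1}{9}\right)\right) = -3 + \left(F^{2} - \frac{F}{9}\right) = -3 + F^{2} - \frac{F}{9}$)
$K{\left(-66,-31 \right)} - 42503 = \left(-3 + \left(-66\right)^{2} - - \frac{22}{3}\right) - 42503 = \left(-3 + 4356 + \frac{22}{3}\right) - 42503 = \frac{13081}{3} - 42503 = - \frac{114428}{3}$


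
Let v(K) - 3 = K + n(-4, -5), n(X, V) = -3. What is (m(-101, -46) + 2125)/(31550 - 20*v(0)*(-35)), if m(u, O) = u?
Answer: 1012/15775 ≈ 0.064152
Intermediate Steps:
v(K) = K (v(K) = 3 + (K - 3) = 3 + (-3 + K) = K)
(m(-101, -46) + 2125)/(31550 - 20*v(0)*(-35)) = (-101 + 2125)/(31550 - 20*0*(-35)) = 2024/(31550 + 0*(-35)) = 2024/(31550 + 0) = 2024/31550 = 2024*(1/31550) = 1012/15775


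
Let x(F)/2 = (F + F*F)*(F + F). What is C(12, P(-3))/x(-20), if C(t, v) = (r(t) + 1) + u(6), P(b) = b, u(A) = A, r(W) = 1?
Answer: -1/3800 ≈ -0.00026316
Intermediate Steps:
x(F) = 4*F*(F + F²) (x(F) = 2*((F + F*F)*(F + F)) = 2*((F + F²)*(2*F)) = 2*(2*F*(F + F²)) = 4*F*(F + F²))
C(t, v) = 8 (C(t, v) = (1 + 1) + 6 = 2 + 6 = 8)
C(12, P(-3))/x(-20) = 8/((4*(-20)²*(1 - 20))) = 8/((4*400*(-19))) = 8/(-30400) = 8*(-1/30400) = -1/3800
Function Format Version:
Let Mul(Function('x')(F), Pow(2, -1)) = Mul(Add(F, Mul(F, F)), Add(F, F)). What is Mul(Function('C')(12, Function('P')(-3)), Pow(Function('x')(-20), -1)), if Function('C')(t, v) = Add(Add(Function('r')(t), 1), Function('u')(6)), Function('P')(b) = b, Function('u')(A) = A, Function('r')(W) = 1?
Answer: Rational(-1, 3800) ≈ -0.00026316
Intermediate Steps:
Function('x')(F) = Mul(4, F, Add(F, Pow(F, 2))) (Function('x')(F) = Mul(2, Mul(Add(F, Mul(F, F)), Add(F, F))) = Mul(2, Mul(Add(F, Pow(F, 2)), Mul(2, F))) = Mul(2, Mul(2, F, Add(F, Pow(F, 2)))) = Mul(4, F, Add(F, Pow(F, 2))))
Function('C')(t, v) = 8 (Function('C')(t, v) = Add(Add(1, 1), 6) = Add(2, 6) = 8)
Mul(Function('C')(12, Function('P')(-3)), Pow(Function('x')(-20), -1)) = Mul(8, Pow(Mul(4, Pow(-20, 2), Add(1, -20)), -1)) = Mul(8, Pow(Mul(4, 400, -19), -1)) = Mul(8, Pow(-30400, -1)) = Mul(8, Rational(-1, 30400)) = Rational(-1, 3800)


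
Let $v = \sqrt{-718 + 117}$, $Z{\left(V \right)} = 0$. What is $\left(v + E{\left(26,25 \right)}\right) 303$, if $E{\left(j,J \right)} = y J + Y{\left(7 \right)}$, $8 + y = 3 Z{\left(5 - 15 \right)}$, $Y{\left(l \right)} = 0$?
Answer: $-60600 + 303 i \sqrt{601} \approx -60600.0 + 7428.1 i$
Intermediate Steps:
$y = -8$ ($y = -8 + 3 \cdot 0 = -8 + 0 = -8$)
$E{\left(j,J \right)} = - 8 J$ ($E{\left(j,J \right)} = - 8 J + 0 = - 8 J$)
$v = i \sqrt{601}$ ($v = \sqrt{-601} = i \sqrt{601} \approx 24.515 i$)
$\left(v + E{\left(26,25 \right)}\right) 303 = \left(i \sqrt{601} - 200\right) 303 = \left(-200 + i \sqrt{601}\right) 303 = -60600 + 303 i \sqrt{601}$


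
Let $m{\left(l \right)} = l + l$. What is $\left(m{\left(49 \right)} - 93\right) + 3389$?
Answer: $3394$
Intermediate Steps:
$m{\left(l \right)} = 2 l$
$\left(m{\left(49 \right)} - 93\right) + 3389 = \left(2 \cdot 49 - 93\right) + 3389 = \left(98 - 93\right) + 3389 = 5 + 3389 = 3394$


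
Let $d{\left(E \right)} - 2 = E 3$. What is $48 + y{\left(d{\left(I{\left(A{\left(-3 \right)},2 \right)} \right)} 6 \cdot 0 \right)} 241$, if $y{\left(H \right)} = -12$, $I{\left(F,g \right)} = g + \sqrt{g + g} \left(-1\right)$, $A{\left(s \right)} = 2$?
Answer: $-2844$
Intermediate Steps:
$I{\left(F,g \right)} = g - \sqrt{2} \sqrt{g}$ ($I{\left(F,g \right)} = g + \sqrt{2 g} \left(-1\right) = g + \sqrt{2} \sqrt{g} \left(-1\right) = g - \sqrt{2} \sqrt{g}$)
$d{\left(E \right)} = 2 + 3 E$ ($d{\left(E \right)} = 2 + E 3 = 2 + 3 E$)
$48 + y{\left(d{\left(I{\left(A{\left(-3 \right)},2 \right)} \right)} 6 \cdot 0 \right)} 241 = 48 - 2892 = -2844$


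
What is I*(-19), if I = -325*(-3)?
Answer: -18525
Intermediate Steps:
I = 975
I*(-19) = 975*(-19) = -18525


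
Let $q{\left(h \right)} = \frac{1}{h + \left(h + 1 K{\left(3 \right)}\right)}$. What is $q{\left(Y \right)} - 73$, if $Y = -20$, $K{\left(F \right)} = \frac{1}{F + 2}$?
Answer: $- \frac{14532}{199} \approx -73.025$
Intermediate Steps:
$K{\left(F \right)} = \frac{1}{2 + F}$
$q{\left(h \right)} = \frac{1}{\frac{1}{5} + 2 h}$ ($q{\left(h \right)} = \frac{1}{h + \left(h + 1 \frac{1}{2 + 3}\right)} = \frac{1}{h + \left(h + 1 \cdot \frac{1}{5}\right)} = \frac{1}{h + \left(h + \frac{1}{5}\right)} = \frac{1}{h + \left(\frac{1}{5} + h\right)} = \frac{1}{\frac{1}{5} + 2 h}$)
$q{\left(Y \right)} - 73 = \frac{5}{1 + 10 \left(-20\right)} - 73 = \frac{5}{1 - 200} - 73 = \frac{5}{-199} - 73 = 5 \left(- \frac{1}{199}\right) - 73 = - \frac{5}{199} - 73 = - \frac{14532}{199}$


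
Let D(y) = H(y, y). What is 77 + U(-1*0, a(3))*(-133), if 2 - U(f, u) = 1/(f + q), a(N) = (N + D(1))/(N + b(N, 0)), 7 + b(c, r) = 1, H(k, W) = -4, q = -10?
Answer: -2023/10 ≈ -202.30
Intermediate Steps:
D(y) = -4
b(c, r) = -6 (b(c, r) = -7 + 1 = -6)
a(N) = (-4 + N)/(-6 + N) (a(N) = (N - 4)/(N - 6) = (-4 + N)/(-6 + N))
U(f, u) = 2 - 1/(-10 + f) (U(f, u) = 2 - 1/(f - 10) = 2 - 1/(-10 + f))
77 + U(-1*0, a(3))*(-133) = 77 + ((-21 + 2*(-1*0))/(-10 - 1*0))*(-133) = 77 + ((-21 + 2*0)/(-10 + 0))*(-133) = 77 + ((-21 + 0)/(-10))*(-133) = 77 - 1/10*(-21)*(-133) = 77 + (21/10)*(-133) = 77 - 2793/10 = -2023/10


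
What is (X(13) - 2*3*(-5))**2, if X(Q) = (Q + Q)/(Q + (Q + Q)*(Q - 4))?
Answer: 327184/361 ≈ 906.33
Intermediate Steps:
X(Q) = 2*Q/(Q + 2*Q*(-4 + Q)) (X(Q) = (2*Q)/(Q + (2*Q)*(-4 + Q)) = (2*Q)/(Q + 2*Q*(-4 + Q)) = 2*Q/(Q + 2*Q*(-4 + Q)))
(X(13) - 2*3*(-5))**2 = (2/(-7 + 2*13) - 2*3*(-5))**2 = (2/(-7 + 26) - 6*(-5))**2 = (2/19 + 30)**2 = (572/19)**2 = 327184/361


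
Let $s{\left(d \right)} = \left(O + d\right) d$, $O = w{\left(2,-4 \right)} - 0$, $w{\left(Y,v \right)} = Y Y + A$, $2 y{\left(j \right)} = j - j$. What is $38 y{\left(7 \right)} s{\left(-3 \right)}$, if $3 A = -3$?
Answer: $0$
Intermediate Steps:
$A = -1$ ($A = \frac{1}{3} \left(-3\right) = -1$)
$y{\left(j \right)} = 0$ ($y{\left(j \right)} = \frac{j - j}{2} = \frac{1}{2} \cdot 0 = 0$)
$w{\left(Y,v \right)} = -1 + Y^{2}$ ($w{\left(Y,v \right)} = Y Y - 1 = Y^{2} - 1 = -1 + Y^{2}$)
$O = 3$ ($O = \left(-1 + 2^{2}\right) - 0 = \left(-1 + 4\right) + 0 = 3 + 0 = 3$)
$s{\left(d \right)} = d \left(3 + d\right)$ ($s{\left(d \right)} = \left(3 + d\right) d = d \left(3 + d\right)$)
$38 y{\left(7 \right)} s{\left(-3 \right)} = 38 \cdot 0 \left(- 3 \left(3 - 3\right)\right) = 0 \left(\left(-3\right) 0\right) = 0 \cdot 0 = 0$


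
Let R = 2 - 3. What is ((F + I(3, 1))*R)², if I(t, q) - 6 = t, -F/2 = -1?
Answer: 121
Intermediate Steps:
F = 2 (F = -2*(-1) = 2)
I(t, q) = 6 + t
R = -1
((F + I(3, 1))*R)² = ((2 + (6 + 3))*(-1))² = ((2 + 9)*(-1))² = (11*(-1))² = (-11)² = 121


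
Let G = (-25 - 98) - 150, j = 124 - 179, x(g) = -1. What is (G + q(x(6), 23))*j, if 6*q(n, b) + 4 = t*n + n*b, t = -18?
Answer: 30195/2 ≈ 15098.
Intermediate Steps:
j = -55
q(n, b) = -⅔ - 3*n + b*n/6 (q(n, b) = -⅔ + (-18*n + n*b)/6 = -⅔ + (-18*n + b*n)/6 = -⅔ + (-3*n + b*n/6) = -⅔ - 3*n + b*n/6)
G = -273 (G = -123 - 150 = -273)
(G + q(x(6), 23))*j = (-273 + (-⅔ - 3*(-1) + (⅙)*23*(-1)))*(-55) = (-273 + (-⅔ + 3 - 23/6))*(-55) = (-273 - 3/2)*(-55) = -549/2*(-55) = 30195/2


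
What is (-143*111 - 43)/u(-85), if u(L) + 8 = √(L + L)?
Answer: 63664/117 + 7958*I*√170/117 ≈ 544.14 + 886.83*I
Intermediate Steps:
u(L) = -8 + √2*√L (u(L) = -8 + √(L + L) = -8 + √(2*L) = -8 + √2*√L)
(-143*111 - 43)/u(-85) = (-143*111 - 43)/(-8 + √2*√(-85)) = (-15873 - 43)/(-8 + √2*(I*√85)) = -15916/(-8 + I*√170)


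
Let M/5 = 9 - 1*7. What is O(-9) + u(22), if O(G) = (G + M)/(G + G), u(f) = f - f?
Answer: -1/18 ≈ -0.055556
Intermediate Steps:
M = 10 (M = 5*(9 - 1*7) = 5*(9 - 7) = 5*2 = 10)
u(f) = 0
O(G) = (10 + G)/(2*G) (O(G) = (G + 10)/(G + G) = (10 + G)/((2*G)) = (10 + G)*(1/(2*G)) = (10 + G)/(2*G))
O(-9) + u(22) = (½)*(10 - 9)/(-9) + 0 = (½)*(-⅑)*1 + 0 = -1/18 + 0 = -1/18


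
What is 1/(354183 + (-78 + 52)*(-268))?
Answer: 1/361151 ≈ 2.7689e-6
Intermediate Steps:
1/(354183 + (-78 + 52)*(-268)) = 1/(354183 - 26*(-268)) = 1/(354183 + 6968) = 1/361151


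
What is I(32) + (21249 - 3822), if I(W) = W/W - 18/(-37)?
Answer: 644854/37 ≈ 17429.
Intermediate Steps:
I(W) = 55/37 (I(W) = 1 - 18*(-1/37) = 1 + 18/37 = 55/37)
I(32) + (21249 - 3822) = 55/37 + (21249 - 3822) = 55/37 + 17427 = 644854/37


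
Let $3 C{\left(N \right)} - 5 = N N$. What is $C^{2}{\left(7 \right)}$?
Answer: $324$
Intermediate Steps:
$C{\left(N \right)} = \frac{5}{3} + \frac{N^{2}}{3}$ ($C{\left(N \right)} = \frac{5}{3} + \frac{N N}{3} = \frac{5}{3} + \frac{N^{2}}{3}$)
$C^{2}{\left(7 \right)} = \left(\frac{5}{3} + \frac{7^{2}}{3}\right)^{2} = \left(\frac{5}{3} + \frac{1}{3} \cdot 49\right)^{2} = \left(\frac{5}{3} + \frac{49}{3}\right)^{2} = 18^{2} = 324$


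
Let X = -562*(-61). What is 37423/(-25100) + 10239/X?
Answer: -512968193/430239100 ≈ -1.1923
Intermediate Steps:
X = 34282
37423/(-25100) + 10239/X = 37423/(-25100) + 10239/34282 = 37423*(-1/25100) + 10239*(1/34282) = -37423/25100 + 10239/34282 = -512968193/430239100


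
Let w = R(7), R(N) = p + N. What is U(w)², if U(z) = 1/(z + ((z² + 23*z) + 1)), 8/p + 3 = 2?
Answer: 1/484 ≈ 0.0020661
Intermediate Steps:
p = -8 (p = 8/(-3 + 2) = 8/(-1) = 8*(-1) = -8)
R(N) = -8 + N
w = -1 (w = -8 + 7 = -1)
U(z) = 1/(1 + z² + 24*z) (U(z) = 1/(z + (1 + z² + 23*z)) = 1/(1 + z² + 24*z))
U(w)² = (1/(1 + (-1)² + 24*(-1)))² = (1/(1 + 1 - 24))² = (1/(-22))² = (-1/22)² = 1/484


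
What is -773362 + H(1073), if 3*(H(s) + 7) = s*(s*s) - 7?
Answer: 1233055903/3 ≈ 4.1102e+8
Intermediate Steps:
H(s) = -28/3 + s³/3 (H(s) = -7 + (s*(s*s) - 7)/3 = -7 + (s*s² - 7)/3 = -7 + (s³ - 7)/3 = -7 + (-7 + s³)/3 = -7 + (-7/3 + s³/3) = -28/3 + s³/3)
-773362 + H(1073) = -773362 + (-28/3 + (⅓)*1073³) = -773362 + (-28/3 + (⅓)*1235376017) = -773362 + (-28/3 + 1235376017/3) = -773362 + 1235375989/3 = 1233055903/3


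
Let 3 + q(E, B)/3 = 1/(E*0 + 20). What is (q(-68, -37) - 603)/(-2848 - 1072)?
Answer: 12237/78400 ≈ 0.15608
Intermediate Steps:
q(E, B) = -177/20 (q(E, B) = -9 + 3/(E*0 + 20) = -9 + 3/(0 + 20) = -9 + 3/20 = -177/20)
(q(-68, -37) - 603)/(-2848 - 1072) = (-177/20 - 603)/(-2848 - 1072) = -12237/20/(-3920) = -12237/20*(-1/3920) = 12237/78400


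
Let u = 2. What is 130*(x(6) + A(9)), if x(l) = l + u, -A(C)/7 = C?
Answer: -7150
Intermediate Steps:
A(C) = -7*C
x(l) = 2 + l (x(l) = l + 2 = 2 + l)
130*(x(6) + A(9)) = 130*((2 + 6) - 7*9) = 130*(8 - 63) = 130*(-55) = -7150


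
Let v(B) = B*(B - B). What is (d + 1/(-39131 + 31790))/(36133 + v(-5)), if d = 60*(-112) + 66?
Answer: -48847015/265252353 ≈ -0.18415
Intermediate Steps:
d = -6654 (d = -6720 + 66 = -6654)
v(B) = 0 (v(B) = B*0 = 0)
(d + 1/(-39131 + 31790))/(36133 + v(-5)) = (-6654 + 1/(-39131 + 31790))/(36133 + 0) = (-6654 + 1/(-7341))/36133 = (-6654 - 1/7341)*(1/36133) = -48847015/7341*1/36133 = -48847015/265252353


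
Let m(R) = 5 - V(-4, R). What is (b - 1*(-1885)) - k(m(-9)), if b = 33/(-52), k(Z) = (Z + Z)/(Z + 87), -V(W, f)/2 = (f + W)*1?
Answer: 1078221/572 ≈ 1885.0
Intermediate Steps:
V(W, f) = -2*W - 2*f (V(W, f) = -2*(f + W) = -2*(W + f) = -2*W - 2*f)
m(R) = -3 + 2*R (m(R) = 5 - (-2*(-4) - 2*R) = 5 - (8 - 2*R) = 5 + (-8 + 2*R) = -3 + 2*R)
k(Z) = 2*Z/(87 + Z) (k(Z) = (2*Z)/(87 + Z) = 2*Z/(87 + Z))
b = -33/52 (b = 33*(-1/52) = -33/52 ≈ -0.63461)
(b - 1*(-1885)) - k(m(-9)) = (-33/52 - 1*(-1885)) - 2*(-3 + 2*(-9))/(87 + (-3 + 2*(-9))) = (-33/52 + 1885) - 2*(-3 - 18)/(87 + (-3 - 18)) = 97987/52 - 2*(-21)/(87 - 21) = 97987/52 - 2*(-21)/66 = 97987/52 - 1*(-7/11) = 97987/52 + 7/11 = 1078221/572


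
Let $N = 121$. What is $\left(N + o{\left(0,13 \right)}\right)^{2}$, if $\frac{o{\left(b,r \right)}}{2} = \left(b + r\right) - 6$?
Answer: $18225$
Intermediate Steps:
$o{\left(b,r \right)} = -12 + 2 b + 2 r$ ($o{\left(b,r \right)} = 2 \left(\left(b + r\right) - 6\right) = 2 \left(-6 + b + r\right) = -12 + 2 b + 2 r$)
$\left(N + o{\left(0,13 \right)}\right)^{2} = \left(121 + \left(-12 + 2 \cdot 0 + 2 \cdot 13\right)\right)^{2} = \left(121 + \left(-12 + 0 + 26\right)\right)^{2} = \left(121 + 14\right)^{2} = 135^{2} = 18225$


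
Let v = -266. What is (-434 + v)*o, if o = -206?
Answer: 144200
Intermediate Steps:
(-434 + v)*o = (-434 - 266)*(-206) = -700*(-206) = 144200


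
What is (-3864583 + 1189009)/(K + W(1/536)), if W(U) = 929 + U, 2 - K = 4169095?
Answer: 1434107664/2234135903 ≈ 0.64191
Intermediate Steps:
K = -4169093 (K = 2 - 1*4169095 = 2 - 4169095 = -4169093)
(-3864583 + 1189009)/(K + W(1/536)) = (-3864583 + 1189009)/(-4169093 + (929 + 1/536)) = -2675574/(-4169093 + (929 + 1/536)) = -2675574/(-4169093 + 497945/536) = -2675574/(-2234135903/536) = -2675574*(-536/2234135903) = 1434107664/2234135903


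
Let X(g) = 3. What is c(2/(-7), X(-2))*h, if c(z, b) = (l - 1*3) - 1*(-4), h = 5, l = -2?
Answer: -5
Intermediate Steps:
c(z, b) = -1 (c(z, b) = (-2 - 1*3) - 1*(-4) = (-2 - 3) + 4 = -5 + 4 = -1)
c(2/(-7), X(-2))*h = -1*5 = -5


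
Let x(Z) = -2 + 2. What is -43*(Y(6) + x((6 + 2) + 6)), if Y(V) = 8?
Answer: -344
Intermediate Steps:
x(Z) = 0
-43*(Y(6) + x((6 + 2) + 6)) = -43*(8 + 0) = -43*8 = -344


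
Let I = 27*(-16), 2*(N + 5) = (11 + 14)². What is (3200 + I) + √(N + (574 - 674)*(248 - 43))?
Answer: 2768 + I*√80770/2 ≈ 2768.0 + 142.1*I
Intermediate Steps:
N = 615/2 (N = -5 + (11 + 14)²/2 = -5 + (½)*25² = -5 + (½)*625 = -5 + 625/2 = 615/2 ≈ 307.50)
I = -432
(3200 + I) + √(N + (574 - 674)*(248 - 43)) = (3200 - 432) + √(615/2 + (574 - 674)*(248 - 43)) = 2768 + √(615/2 - 100*205) = 2768 + √(615/2 - 20500) = 2768 + √(-40385/2) = 2768 + I*√80770/2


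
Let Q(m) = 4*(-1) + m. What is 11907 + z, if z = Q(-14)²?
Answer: 12231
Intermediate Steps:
Q(m) = -4 + m
z = 324 (z = (-4 - 14)² = (-18)² = 324)
11907 + z = 11907 + 324 = 12231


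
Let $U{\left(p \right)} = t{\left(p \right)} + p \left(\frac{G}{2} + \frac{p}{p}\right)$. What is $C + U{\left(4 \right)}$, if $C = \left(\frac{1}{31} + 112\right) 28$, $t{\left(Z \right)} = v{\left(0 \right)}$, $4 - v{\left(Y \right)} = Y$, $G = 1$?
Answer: $\frac{97554}{31} \approx 3146.9$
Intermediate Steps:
$v{\left(Y \right)} = 4 - Y$
$t{\left(Z \right)} = 4$ ($t{\left(Z \right)} = 4 - 0 = 4 + 0 = 4$)
$U{\left(p \right)} = 4 + \frac{3 p}{2}$ ($U{\left(p \right)} = 4 + p \left(1 \cdot \frac{1}{2} + \frac{p}{p}\right) = 4 + p \left(1 \cdot \frac{1}{2} + 1\right) = 4 + p \left(\frac{1}{2} + 1\right) = 4 + p \frac{3}{2} = 4 + \frac{3 p}{2}$)
$C = \frac{97244}{31}$ ($C = \left(\frac{1}{31} + 112\right) 28 = \frac{3473}{31} \cdot 28 = \frac{97244}{31} \approx 3136.9$)
$C + U{\left(4 \right)} = \frac{97244}{31} + \left(4 + \frac{3}{2} \cdot 4\right) = \frac{97244}{31} + \left(4 + 6\right) = \frac{97244}{31} + 10 = \frac{97554}{31}$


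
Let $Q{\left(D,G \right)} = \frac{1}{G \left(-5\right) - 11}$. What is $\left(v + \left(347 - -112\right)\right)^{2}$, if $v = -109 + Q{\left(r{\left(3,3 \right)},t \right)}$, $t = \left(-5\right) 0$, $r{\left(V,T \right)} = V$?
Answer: $\frac{14814801}{121} \approx 1.2244 \cdot 10^{5}$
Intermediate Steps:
$t = 0$
$Q{\left(D,G \right)} = \frac{1}{-11 - 5 G}$ ($Q{\left(D,G \right)} = \frac{1}{- 5 G - 11} = \frac{1}{-11 - 5 G}$)
$v = - \frac{1200}{11}$ ($v = -109 - \frac{1}{11 + 5 \cdot 0} = -109 - \frac{1}{11 + 0} = -109 - \frac{1}{11} = - \frac{1200}{11} \approx -109.09$)
$\left(v + \left(347 - -112\right)\right)^{2} = \left(- \frac{1200}{11} + \left(347 - -112\right)\right)^{2} = \left(- \frac{1200}{11} + \left(347 + 112\right)\right)^{2} = \left(- \frac{1200}{11} + 459\right)^{2} = \left(\frac{3849}{11}\right)^{2} = \frac{14814801}{121}$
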